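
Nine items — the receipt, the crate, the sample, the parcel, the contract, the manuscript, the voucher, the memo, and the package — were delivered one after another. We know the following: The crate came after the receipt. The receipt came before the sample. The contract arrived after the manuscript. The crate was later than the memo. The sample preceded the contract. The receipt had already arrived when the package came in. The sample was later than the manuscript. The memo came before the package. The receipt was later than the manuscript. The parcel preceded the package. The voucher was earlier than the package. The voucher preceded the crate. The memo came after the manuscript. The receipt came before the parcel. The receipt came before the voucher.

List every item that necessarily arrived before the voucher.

the manuscript, the receipt

Directly stated before the voucher: the receipt.
The manuscript reaches the voucher via the manuscript → the receipt → the voucher.
No chain forces the contract (or any of the others) ahead of the voucher.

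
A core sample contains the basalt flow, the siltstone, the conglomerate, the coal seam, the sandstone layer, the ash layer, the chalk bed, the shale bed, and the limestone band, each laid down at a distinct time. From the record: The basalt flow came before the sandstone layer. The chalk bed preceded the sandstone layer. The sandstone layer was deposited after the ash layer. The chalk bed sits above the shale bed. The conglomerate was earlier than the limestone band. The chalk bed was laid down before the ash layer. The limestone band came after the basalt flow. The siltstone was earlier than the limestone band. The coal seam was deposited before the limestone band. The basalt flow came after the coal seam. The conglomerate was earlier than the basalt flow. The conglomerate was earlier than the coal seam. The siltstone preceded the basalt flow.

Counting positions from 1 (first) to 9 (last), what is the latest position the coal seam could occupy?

6

The coal seam must come before the basalt flow, the limestone band, and the sandstone layer — 3 layers forced after it.
Everything else can be placed before the coal seam in some valid order, so the coal seam can sit as late as position 9 − 3 = 6.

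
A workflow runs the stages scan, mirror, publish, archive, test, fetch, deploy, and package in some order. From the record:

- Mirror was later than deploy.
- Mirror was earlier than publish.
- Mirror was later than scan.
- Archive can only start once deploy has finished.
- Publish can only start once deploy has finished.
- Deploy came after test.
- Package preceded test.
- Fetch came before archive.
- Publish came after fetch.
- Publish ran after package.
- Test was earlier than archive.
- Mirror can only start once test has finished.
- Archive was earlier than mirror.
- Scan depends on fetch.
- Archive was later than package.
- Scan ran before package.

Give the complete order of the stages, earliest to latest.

fetch, scan, package, test, deploy, archive, mirror, publish

The constraints fix every adjacent pair, so only one ordering works:
fetch → scan → package → test → deploy → archive → mirror → publish.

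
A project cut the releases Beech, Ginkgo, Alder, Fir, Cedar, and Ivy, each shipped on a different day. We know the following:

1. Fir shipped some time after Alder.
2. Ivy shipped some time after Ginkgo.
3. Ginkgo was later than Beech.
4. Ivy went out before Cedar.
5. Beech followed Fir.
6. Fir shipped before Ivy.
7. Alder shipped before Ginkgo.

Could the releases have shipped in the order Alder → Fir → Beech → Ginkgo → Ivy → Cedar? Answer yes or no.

yes

Check each stated constraint against the proposed order — e.g. Alder is ahead of Ginkgo; Fir is ahead of Ivy. Every pair is in the required order; nothing is violated.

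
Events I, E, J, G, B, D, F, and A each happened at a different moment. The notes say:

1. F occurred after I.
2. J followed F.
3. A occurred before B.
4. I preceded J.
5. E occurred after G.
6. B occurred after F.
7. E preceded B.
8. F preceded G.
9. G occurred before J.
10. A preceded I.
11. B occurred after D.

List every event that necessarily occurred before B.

Directly stated before B: A, D, E, and F.
G reaches B via G → E → B.
I reaches B via I → F → B.
No chain forces J ahead of B.

A, D, E, F, G, I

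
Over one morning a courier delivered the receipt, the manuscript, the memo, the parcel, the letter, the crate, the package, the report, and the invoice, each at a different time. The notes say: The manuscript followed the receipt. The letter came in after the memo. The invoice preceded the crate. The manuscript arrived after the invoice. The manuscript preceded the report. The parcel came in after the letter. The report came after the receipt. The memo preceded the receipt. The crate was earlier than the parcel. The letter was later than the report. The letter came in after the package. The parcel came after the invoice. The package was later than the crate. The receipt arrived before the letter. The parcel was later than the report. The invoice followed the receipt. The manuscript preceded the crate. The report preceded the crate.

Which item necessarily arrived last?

the parcel

Every other item has a chain of constraints placing it before the parcel, so the parcel is last.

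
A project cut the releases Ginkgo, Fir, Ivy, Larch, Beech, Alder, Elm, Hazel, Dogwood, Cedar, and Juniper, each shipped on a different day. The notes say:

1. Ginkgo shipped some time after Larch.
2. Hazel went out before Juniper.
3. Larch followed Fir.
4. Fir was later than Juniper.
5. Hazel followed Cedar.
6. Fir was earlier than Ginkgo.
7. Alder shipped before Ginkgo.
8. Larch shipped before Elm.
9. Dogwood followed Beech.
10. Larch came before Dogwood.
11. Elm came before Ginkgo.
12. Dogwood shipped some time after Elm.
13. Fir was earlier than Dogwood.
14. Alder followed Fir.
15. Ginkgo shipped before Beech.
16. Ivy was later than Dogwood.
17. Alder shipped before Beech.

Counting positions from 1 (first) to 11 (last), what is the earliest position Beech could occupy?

Alder, Cedar, Elm, Fir, Ginkgo, Hazel, Juniper, and Larch must all come before Beech — 8 forced predecessors.
Nothing else is forced ahead of Beech, so its earliest slot is position 8 + 1 = 9.

9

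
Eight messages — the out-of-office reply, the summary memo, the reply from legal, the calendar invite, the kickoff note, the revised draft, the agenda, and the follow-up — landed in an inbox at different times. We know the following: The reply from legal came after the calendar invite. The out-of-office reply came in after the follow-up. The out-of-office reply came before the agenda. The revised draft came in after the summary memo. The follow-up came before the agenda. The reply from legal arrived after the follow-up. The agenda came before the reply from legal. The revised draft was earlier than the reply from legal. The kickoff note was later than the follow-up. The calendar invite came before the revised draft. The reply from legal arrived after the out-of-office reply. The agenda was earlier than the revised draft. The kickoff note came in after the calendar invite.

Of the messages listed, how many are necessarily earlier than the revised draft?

Directly stated before the revised draft: the agenda, the calendar invite, and the summary memo.
The follow-up reaches the revised draft via the follow-up → the agenda → the revised draft.
The out-of-office reply reaches the revised draft via the out-of-office reply → the agenda → the revised draft.
That's the agenda, the calendar invite, the follow-up, the out-of-office reply, and the summary memo — 5 in all.

5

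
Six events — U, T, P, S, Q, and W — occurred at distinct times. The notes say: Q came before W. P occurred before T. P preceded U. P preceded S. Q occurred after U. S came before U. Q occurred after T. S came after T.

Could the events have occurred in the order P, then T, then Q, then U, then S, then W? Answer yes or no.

The constraints require S before U, but in the proposed sequence U appears ahead of S. That one violation is enough.

no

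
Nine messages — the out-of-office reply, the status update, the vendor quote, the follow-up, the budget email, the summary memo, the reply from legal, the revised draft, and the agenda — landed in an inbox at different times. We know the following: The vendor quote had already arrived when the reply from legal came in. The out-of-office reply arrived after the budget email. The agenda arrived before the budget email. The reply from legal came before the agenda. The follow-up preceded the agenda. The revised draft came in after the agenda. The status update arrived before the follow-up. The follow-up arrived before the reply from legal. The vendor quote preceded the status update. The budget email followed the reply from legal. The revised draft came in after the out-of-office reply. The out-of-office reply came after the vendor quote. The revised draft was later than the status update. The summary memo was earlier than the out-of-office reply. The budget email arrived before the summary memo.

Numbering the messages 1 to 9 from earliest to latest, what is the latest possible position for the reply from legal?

4

The reply from legal must come before the agenda, the budget email, the out-of-office reply, the revised draft, and the summary memo — 5 messages forced after it.
Everything else can be placed before the reply from legal in some valid order, so the reply from legal can sit as late as position 9 − 5 = 4.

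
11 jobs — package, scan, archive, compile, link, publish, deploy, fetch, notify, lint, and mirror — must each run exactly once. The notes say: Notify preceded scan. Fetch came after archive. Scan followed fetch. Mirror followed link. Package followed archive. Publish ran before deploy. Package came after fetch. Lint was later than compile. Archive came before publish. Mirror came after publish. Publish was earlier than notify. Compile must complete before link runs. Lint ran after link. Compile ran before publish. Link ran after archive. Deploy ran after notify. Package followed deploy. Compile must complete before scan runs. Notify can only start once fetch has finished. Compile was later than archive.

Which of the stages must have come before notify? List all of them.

archive, compile, fetch, publish

Directly stated before notify: fetch and publish.
Archive reaches notify via archive → fetch → notify.
Compile reaches notify via compile → publish → notify.
No chain forces scan (or any of the others) ahead of notify.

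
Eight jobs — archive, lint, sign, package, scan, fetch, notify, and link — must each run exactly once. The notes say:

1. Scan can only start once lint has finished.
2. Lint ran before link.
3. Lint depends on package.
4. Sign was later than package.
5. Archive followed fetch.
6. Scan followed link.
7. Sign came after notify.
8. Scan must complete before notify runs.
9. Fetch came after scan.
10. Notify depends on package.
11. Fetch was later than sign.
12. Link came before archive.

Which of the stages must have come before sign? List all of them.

Directly stated before sign: notify and package.
Link reaches sign via link → scan → notify → sign.
Lint reaches sign via lint → scan → notify → sign.
Scan reaches sign via scan → notify → sign.
No chain forces fetch (or any of the others) ahead of sign.

link, lint, notify, package, scan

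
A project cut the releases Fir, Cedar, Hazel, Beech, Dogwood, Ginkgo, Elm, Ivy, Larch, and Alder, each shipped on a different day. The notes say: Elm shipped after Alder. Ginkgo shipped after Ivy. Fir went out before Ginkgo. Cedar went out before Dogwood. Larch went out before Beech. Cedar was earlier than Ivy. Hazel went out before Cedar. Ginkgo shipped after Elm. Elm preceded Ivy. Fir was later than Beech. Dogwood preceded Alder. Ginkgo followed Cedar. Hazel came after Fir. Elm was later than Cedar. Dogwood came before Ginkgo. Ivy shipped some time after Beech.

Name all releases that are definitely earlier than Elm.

Alder, Beech, Cedar, Dogwood, Fir, Hazel, Larch

Directly stated before Elm: Alder and Cedar.
Beech reaches Elm via Beech → Fir → Hazel → Cedar → Elm.
Dogwood reaches Elm via Dogwood → Alder → Elm.
Fir reaches Elm via Fir → Hazel → Cedar → Elm.
Likewise Hazel and Larch each reach Elm by chaining the stated constraints.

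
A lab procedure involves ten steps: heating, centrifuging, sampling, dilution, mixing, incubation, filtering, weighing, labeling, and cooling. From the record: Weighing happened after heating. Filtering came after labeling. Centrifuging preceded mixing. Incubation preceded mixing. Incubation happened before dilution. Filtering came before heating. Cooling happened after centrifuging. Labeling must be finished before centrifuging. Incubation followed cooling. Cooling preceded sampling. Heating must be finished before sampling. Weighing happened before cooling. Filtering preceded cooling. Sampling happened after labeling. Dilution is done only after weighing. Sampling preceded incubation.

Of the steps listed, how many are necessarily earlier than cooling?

Directly stated before cooling: centrifuging, filtering, and weighing.
Heating reaches cooling via heating → weighing → cooling.
Labeling reaches cooling via labeling → centrifuging → cooling.
No chain forces incubation (or any of the others) ahead of cooling.
That's centrifuging, filtering, heating, labeling, and weighing — 5 in all.

5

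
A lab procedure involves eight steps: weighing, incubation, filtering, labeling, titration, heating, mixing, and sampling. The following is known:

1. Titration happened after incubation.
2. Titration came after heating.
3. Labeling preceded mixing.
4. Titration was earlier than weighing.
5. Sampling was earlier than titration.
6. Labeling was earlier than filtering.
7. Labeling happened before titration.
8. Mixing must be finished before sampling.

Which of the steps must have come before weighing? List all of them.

Directly stated before weighing: titration.
Heating reaches weighing via heating → titration → weighing.
Incubation reaches weighing via incubation → titration → weighing.
Labeling reaches weighing via labeling → titration → weighing.
Likewise mixing and sampling each reach weighing by chaining the stated constraints.
No chain forces filtering ahead of weighing.

heating, incubation, labeling, mixing, sampling, titration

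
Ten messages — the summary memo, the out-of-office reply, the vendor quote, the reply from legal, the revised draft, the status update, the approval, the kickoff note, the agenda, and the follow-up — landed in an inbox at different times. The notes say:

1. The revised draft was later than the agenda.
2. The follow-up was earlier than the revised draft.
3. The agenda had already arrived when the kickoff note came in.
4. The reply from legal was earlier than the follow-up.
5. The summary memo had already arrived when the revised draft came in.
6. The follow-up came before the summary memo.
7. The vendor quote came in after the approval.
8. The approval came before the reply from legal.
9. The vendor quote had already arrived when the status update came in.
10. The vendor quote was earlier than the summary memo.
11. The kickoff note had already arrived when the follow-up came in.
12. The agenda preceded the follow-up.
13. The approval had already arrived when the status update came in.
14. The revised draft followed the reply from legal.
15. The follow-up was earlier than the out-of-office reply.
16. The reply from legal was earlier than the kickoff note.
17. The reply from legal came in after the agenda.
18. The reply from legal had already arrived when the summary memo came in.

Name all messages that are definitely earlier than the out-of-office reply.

the agenda, the approval, the follow-up, the kickoff note, the reply from legal

Directly stated before the out-of-office reply: the follow-up.
The agenda reaches the out-of-office reply via the agenda → the follow-up → the out-of-office reply.
The approval reaches the out-of-office reply via the approval → the reply from legal → the follow-up → the out-of-office reply.
The kickoff note reaches the out-of-office reply via the kickoff note → the follow-up → the out-of-office reply.
Likewise the reply from legal reaches the out-of-office reply by chaining the stated constraints.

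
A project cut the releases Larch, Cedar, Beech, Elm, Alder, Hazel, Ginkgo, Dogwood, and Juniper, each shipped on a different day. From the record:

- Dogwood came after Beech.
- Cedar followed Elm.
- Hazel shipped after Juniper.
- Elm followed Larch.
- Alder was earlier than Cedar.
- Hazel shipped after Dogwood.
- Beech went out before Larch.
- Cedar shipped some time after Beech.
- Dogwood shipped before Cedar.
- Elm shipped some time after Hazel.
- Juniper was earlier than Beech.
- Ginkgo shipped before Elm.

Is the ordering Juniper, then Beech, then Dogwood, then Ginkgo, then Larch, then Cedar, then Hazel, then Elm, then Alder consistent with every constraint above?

The constraints require Alder before Cedar, but in the proposed sequence Cedar appears ahead of Alder. That one violation is enough.

no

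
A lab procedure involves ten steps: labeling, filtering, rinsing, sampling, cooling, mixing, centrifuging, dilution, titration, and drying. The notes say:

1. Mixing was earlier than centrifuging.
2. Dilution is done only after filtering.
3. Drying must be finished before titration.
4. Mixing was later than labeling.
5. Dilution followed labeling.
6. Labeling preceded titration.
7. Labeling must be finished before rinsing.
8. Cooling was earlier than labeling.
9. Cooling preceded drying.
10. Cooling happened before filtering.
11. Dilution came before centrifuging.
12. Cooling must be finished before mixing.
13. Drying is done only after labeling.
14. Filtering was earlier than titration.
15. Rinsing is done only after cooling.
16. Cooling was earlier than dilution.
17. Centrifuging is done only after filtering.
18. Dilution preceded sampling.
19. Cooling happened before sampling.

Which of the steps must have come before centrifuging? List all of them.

cooling, dilution, filtering, labeling, mixing

Directly stated before centrifuging: dilution, filtering, and mixing.
Cooling reaches centrifuging via cooling → filtering → centrifuging.
Labeling reaches centrifuging via labeling → dilution → centrifuging.
No chain forces titration (or any of the others) ahead of centrifuging.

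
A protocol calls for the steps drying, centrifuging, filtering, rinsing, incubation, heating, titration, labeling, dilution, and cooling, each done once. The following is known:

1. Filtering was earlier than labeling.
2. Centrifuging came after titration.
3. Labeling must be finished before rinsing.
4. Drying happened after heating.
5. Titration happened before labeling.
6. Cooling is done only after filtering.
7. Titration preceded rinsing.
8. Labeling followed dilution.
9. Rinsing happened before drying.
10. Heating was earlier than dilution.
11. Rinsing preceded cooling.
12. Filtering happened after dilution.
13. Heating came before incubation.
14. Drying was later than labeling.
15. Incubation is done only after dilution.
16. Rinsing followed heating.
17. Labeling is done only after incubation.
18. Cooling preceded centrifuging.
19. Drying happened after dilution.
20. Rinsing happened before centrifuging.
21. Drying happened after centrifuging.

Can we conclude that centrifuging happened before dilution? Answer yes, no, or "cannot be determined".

Tracing the constraints gives dilution → filtering → cooling → centrifuging, so dilution must come before centrifuging.
That means centrifuging cannot be before dilution.

no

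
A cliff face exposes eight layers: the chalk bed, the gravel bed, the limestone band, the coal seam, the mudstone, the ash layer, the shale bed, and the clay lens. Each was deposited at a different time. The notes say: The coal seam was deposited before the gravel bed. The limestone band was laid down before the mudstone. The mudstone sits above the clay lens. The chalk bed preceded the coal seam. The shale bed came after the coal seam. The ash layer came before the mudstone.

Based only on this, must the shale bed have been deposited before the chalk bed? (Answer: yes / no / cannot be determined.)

Tracing the constraints gives the chalk bed → the coal seam → the shale bed, so the chalk bed must come before the shale bed.
That means the shale bed cannot be before the chalk bed.

no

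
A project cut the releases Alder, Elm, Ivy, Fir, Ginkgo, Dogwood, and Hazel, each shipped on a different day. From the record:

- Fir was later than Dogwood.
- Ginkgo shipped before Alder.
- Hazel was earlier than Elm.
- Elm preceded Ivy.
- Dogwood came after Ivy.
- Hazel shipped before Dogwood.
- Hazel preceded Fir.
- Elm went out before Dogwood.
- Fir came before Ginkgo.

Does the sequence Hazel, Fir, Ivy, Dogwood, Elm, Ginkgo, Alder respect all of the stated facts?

The constraints require Elm before Ivy, but in the proposed sequence Ivy appears ahead of Elm. That one violation is enough.

no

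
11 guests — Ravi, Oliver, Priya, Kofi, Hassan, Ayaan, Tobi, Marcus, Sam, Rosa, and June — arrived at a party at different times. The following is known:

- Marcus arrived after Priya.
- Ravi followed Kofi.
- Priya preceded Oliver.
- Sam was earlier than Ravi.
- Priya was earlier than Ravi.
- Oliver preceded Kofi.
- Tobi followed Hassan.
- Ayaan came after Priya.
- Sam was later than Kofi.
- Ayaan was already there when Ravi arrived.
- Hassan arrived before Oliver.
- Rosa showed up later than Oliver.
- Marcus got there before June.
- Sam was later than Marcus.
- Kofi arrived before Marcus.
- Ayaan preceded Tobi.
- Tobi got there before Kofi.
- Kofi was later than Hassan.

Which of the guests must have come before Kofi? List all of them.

Ayaan, Hassan, Oliver, Priya, Tobi

Directly stated before Kofi: Hassan, Oliver, and Tobi.
Ayaan reaches Kofi via Ayaan → Tobi → Kofi.
Priya reaches Kofi via Priya → Oliver → Kofi.
No chain forces Marcus (or any of the others) ahead of Kofi.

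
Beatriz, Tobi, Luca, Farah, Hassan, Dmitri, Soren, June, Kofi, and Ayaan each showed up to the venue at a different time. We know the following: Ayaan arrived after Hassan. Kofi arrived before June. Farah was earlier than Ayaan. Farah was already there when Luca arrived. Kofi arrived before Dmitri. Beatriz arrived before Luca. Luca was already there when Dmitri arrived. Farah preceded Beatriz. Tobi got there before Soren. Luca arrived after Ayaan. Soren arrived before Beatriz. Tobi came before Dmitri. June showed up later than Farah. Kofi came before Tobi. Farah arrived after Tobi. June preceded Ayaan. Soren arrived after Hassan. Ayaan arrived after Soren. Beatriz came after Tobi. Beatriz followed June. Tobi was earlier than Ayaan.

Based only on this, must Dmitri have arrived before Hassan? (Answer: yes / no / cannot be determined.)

Tracing the constraints gives Hassan → Ayaan → Luca → Dmitri, so Hassan must come before Dmitri.
That means Dmitri cannot be before Hassan.

no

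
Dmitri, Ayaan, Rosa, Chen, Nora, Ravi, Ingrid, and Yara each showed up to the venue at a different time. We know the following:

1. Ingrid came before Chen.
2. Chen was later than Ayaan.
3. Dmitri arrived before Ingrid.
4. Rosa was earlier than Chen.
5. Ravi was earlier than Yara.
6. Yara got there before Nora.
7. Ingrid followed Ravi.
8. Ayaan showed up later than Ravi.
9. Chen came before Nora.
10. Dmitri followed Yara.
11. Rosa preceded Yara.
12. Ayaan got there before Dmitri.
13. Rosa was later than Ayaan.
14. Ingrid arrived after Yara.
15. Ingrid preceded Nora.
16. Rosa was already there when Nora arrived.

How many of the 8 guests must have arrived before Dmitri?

Directly stated before Dmitri: Ayaan and Yara.
Ravi reaches Dmitri via Ravi → Ayaan → Dmitri.
Rosa reaches Dmitri via Rosa → Yara → Dmitri.
That's Ayaan, Ravi, Rosa, and Yara — 4 in all.

4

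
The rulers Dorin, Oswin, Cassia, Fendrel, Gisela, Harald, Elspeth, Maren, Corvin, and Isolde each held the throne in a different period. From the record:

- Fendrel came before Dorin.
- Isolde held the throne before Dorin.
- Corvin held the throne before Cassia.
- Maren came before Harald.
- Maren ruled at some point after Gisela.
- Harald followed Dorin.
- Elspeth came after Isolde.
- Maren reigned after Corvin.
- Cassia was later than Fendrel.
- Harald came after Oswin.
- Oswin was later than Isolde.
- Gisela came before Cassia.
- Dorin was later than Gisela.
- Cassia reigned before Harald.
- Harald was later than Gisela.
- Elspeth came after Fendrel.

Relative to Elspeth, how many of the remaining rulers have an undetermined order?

7

Forced before Elspeth: Fendrel and Isolde.
That leaves Cassia, Corvin, Dorin, Gisela, Harald, Maren, and Oswin with no forced order relative to Elspeth — 7.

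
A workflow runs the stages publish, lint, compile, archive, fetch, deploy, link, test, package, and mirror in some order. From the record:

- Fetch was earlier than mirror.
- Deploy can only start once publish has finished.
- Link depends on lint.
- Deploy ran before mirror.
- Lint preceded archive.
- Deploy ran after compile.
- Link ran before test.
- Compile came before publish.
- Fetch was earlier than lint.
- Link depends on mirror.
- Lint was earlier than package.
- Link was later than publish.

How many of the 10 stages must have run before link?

6

Directly stated before link: lint, mirror, and publish.
Compile reaches link via compile → publish → link.
Deploy reaches link via deploy → mirror → link.
Fetch reaches link via fetch → mirror → link.
No chain forces test (or any of the others) ahead of link.
That's compile, deploy, fetch, lint, mirror, and publish — 6 in all.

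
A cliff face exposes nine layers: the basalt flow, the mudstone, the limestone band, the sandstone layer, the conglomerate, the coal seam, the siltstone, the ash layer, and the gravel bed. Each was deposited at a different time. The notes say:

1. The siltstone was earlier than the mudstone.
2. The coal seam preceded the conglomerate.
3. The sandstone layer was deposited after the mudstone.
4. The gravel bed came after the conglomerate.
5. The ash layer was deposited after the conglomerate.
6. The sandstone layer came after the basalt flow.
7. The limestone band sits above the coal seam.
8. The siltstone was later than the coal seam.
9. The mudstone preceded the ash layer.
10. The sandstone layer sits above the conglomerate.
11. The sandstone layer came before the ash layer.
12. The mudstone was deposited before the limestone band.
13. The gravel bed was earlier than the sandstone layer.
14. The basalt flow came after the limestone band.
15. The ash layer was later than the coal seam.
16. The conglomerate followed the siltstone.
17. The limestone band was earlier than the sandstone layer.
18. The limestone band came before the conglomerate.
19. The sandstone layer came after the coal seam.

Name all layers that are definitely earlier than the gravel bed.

Directly stated before the gravel bed: the conglomerate.
The coal seam reaches the gravel bed via the coal seam → the conglomerate → the gravel bed.
The limestone band reaches the gravel bed via the limestone band → the conglomerate → the gravel bed.
The mudstone reaches the gravel bed via the mudstone → the limestone band → the conglomerate → the gravel bed.
Likewise the siltstone reaches the gravel bed by chaining the stated constraints.
No chain forces the basalt flow (or any of the others) ahead of the gravel bed.

the coal seam, the conglomerate, the limestone band, the mudstone, the siltstone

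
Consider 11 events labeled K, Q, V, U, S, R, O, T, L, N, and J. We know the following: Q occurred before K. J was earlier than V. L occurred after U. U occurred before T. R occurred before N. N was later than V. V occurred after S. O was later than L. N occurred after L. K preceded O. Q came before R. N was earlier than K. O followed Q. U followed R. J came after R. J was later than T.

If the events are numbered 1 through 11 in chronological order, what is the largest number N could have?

9

N must come before K and O — 2 events forced after it.
Everything else can be placed before N in some valid order, so N can sit as late as position 11 − 2 = 9.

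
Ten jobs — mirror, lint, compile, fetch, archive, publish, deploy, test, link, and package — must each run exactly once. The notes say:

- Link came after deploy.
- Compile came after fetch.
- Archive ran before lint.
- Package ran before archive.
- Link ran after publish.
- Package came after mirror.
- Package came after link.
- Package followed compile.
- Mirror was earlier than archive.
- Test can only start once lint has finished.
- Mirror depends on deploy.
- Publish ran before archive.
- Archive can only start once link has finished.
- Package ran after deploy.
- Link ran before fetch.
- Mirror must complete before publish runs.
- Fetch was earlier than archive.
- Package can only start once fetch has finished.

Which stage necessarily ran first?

deploy

Deploy has a chain of constraints placing it before every other stage, so deploy must be first.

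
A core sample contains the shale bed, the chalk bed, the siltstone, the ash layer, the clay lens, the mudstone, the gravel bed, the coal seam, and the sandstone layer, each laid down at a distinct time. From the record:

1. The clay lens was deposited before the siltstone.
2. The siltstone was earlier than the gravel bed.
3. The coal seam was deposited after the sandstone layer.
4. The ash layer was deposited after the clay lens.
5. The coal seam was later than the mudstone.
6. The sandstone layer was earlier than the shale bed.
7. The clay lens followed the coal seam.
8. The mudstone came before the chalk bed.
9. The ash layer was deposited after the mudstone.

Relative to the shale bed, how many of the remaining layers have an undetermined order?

Forced before the shale bed: the sandstone layer.
That leaves the ash layer, the chalk bed, the clay lens, the coal seam, the gravel bed, the mudstone, and the siltstone with no forced order relative to the shale bed — 7.

7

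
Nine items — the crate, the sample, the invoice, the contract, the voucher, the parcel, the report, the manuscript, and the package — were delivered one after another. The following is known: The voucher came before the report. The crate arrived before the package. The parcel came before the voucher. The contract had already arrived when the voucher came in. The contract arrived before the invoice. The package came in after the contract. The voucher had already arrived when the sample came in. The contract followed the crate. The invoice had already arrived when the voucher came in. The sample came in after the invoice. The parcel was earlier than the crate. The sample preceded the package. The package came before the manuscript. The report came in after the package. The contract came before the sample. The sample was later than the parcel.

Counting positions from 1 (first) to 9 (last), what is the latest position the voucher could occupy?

The voucher must come before the manuscript, the package, the report, and the sample — 4 items forced after it.
Everything else can be placed before the voucher in some valid order, so the voucher can sit as late as position 9 − 4 = 5.

5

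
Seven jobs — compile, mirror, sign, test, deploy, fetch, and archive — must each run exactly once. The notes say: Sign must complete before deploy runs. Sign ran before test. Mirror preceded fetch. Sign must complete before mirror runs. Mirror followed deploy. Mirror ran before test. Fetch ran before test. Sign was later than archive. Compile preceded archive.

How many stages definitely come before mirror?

Directly stated before mirror: deploy and sign.
Archive reaches mirror via archive → sign → mirror.
Compile reaches mirror via compile → archive → sign → mirror.
No chain forces test (or any of the others) ahead of mirror.
That's archive, compile, deploy, and sign — 4 in all.

4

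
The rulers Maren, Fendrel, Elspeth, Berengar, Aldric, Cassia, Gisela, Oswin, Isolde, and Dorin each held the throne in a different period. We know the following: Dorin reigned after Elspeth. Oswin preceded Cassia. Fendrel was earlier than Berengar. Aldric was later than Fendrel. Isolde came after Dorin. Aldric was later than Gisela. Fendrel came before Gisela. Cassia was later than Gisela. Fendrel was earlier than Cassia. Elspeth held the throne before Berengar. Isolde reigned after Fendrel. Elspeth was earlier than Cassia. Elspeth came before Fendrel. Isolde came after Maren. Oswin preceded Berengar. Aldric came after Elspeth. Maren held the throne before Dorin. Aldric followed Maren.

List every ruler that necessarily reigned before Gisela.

Elspeth, Fendrel

Directly stated before Gisela: Fendrel.
Elspeth reaches Gisela via Elspeth → Fendrel → Gisela.
No chain forces Maren (or any of the others) ahead of Gisela.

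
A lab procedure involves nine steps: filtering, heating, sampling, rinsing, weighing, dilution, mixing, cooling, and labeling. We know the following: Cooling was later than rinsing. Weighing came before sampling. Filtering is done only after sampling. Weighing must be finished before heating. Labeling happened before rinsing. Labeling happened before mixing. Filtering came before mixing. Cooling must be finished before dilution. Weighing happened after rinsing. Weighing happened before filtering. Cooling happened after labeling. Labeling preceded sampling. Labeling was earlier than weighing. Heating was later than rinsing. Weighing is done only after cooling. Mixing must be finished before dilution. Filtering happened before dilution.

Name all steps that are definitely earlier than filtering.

Directly stated before filtering: sampling and weighing.
Cooling reaches filtering via cooling → weighing → filtering.
Labeling reaches filtering via labeling → sampling → filtering.
Rinsing reaches filtering via rinsing → weighing → filtering.
No chain forces mixing (or any of the others) ahead of filtering.

cooling, labeling, rinsing, sampling, weighing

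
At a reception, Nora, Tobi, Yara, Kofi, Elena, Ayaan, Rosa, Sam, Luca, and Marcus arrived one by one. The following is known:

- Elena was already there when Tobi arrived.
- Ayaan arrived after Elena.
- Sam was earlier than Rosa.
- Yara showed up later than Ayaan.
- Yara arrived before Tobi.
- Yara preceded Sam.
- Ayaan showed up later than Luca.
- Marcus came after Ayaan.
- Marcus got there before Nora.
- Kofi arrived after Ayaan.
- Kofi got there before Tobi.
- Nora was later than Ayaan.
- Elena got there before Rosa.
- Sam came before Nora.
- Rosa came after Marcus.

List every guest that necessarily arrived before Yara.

Directly stated before Yara: Ayaan.
Elena reaches Yara via Elena → Ayaan → Yara.
Luca reaches Yara via Luca → Ayaan → Yara.
No chain forces Kofi (or any of the others) ahead of Yara.

Ayaan, Elena, Luca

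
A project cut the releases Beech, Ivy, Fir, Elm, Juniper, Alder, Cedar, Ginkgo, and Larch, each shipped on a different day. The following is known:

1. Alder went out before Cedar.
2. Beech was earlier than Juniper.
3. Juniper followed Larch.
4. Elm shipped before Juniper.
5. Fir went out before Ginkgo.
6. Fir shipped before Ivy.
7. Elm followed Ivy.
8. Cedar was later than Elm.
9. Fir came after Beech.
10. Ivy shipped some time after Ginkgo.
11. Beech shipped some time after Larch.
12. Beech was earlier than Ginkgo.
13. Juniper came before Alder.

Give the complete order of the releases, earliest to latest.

The constraints fix every adjacent pair, so only one ordering works:
Larch → Beech → Fir → Ginkgo → Ivy → Elm → Juniper → Alder → Cedar.

Larch, Beech, Fir, Ginkgo, Ivy, Elm, Juniper, Alder, Cedar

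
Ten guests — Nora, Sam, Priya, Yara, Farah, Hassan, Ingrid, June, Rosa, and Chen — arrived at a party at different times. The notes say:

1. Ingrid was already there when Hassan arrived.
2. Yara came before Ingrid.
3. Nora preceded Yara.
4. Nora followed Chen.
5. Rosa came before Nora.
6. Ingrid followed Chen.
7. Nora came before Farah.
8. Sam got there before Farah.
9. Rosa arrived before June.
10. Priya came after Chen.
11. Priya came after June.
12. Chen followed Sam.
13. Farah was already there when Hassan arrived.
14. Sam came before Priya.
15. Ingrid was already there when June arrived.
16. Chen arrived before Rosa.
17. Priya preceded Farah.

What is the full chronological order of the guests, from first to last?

The constraints fix every adjacent pair, so only one ordering works:
Sam → Chen → Rosa → Nora → Yara → Ingrid → June → Priya → Farah → Hassan.

Sam, Chen, Rosa, Nora, Yara, Ingrid, June, Priya, Farah, Hassan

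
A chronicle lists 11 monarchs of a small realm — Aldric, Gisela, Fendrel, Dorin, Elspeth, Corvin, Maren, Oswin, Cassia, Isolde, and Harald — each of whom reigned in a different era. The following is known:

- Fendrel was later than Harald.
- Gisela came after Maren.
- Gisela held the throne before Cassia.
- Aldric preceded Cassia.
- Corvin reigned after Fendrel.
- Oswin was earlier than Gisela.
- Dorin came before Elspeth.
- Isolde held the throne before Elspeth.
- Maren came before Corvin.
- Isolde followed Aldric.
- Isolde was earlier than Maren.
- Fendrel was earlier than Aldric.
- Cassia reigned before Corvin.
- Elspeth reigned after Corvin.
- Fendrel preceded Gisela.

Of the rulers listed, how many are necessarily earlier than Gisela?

6

Directly stated before Gisela: Fendrel, Maren, and Oswin.
Aldric reaches Gisela via Aldric → Isolde → Maren → Gisela.
Harald reaches Gisela via Harald → Fendrel → Gisela.
Isolde reaches Gisela via Isolde → Maren → Gisela.
No chain forces Elspeth (or any of the others) ahead of Gisela.
That's Aldric, Fendrel, Harald, Isolde, Maren, and Oswin — 6 in all.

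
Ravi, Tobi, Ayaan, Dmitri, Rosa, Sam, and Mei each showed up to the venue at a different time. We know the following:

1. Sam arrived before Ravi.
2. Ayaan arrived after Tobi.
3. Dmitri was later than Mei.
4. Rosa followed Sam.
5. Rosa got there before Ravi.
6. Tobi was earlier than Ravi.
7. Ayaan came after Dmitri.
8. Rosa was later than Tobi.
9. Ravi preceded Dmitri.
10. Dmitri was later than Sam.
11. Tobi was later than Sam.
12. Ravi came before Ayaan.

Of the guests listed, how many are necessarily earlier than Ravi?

Directly stated before Ravi: Rosa, Sam, and Tobi.
That's Rosa, Sam, and Tobi — 3 in all.

3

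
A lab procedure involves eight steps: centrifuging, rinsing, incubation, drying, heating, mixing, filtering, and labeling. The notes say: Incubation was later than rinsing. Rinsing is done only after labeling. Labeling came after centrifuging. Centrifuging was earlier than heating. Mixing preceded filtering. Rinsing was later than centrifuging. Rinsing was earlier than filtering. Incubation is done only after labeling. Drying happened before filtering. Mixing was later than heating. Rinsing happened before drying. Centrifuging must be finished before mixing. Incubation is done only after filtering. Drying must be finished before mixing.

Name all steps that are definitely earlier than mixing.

centrifuging, drying, heating, labeling, rinsing

Directly stated before mixing: centrifuging, drying, and heating.
Labeling reaches mixing via labeling → rinsing → drying → mixing.
Rinsing reaches mixing via rinsing → drying → mixing.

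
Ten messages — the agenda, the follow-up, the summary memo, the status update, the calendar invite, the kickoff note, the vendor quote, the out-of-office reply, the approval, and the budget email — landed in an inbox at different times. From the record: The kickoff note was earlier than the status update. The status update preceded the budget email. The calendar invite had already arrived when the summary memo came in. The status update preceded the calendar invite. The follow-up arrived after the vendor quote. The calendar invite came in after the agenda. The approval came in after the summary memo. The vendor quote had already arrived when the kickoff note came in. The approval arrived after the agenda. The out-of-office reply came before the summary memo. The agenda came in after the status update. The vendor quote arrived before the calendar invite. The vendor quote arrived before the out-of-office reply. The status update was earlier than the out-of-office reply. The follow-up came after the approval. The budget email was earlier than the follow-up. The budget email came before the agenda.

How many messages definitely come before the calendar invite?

Directly stated before the calendar invite: the agenda, the status update, and the vendor quote.
The budget email reaches the calendar invite via the budget email → the agenda → the calendar invite.
The kickoff note reaches the calendar invite via the kickoff note → the status update → the calendar invite.
No chain forces the out-of-office reply (or any of the others) ahead of the calendar invite.
That's the agenda, the budget email, the kickoff note, the status update, and the vendor quote — 5 in all.

5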